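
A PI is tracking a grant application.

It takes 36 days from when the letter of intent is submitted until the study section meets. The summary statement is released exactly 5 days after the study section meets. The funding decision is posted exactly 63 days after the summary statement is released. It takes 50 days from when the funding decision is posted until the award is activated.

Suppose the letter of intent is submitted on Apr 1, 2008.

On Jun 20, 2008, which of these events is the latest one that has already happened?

The summary statement is released

The letter of intent is submitted: Apr 1, 2008.
The study section meets: Apr 1, 2008 + 36 days = May 7, 2008.
The summary statement is released: May 7, 2008 + 5 days = May 12, 2008.
The funding decision is posted: May 12, 2008 + 63 days = Jul 14, 2008.
The award is activated: Jul 14, 2008 + 50 days = Sep 2, 2008.
Jun 20, 2008 falls between when the summary statement is released (May 12, 2008) and when the funding decision is posted (Jul 14, 2008).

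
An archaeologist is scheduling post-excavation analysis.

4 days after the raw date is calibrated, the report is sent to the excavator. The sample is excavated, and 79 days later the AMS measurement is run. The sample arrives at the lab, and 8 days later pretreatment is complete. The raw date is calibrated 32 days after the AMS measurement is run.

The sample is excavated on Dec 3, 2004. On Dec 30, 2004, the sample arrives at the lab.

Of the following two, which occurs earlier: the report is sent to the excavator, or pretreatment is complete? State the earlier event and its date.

The sample is excavated: Dec 3, 2004.
The AMS measurement is run: Dec 3, 2004 + 79 days = Feb 20, 2005.
The raw date is calibrated: Feb 20, 2005 + 32 days = Mar 24, 2005.
The report is sent to the excavator: Mar 24, 2005 + 4 days = Mar 28, 2005.
The sample arrives at the lab: Dec 30, 2004.
Pretreatment is complete: Dec 30, 2004 + 8 days = Jan 7, 2005.
Comparing: the report is sent to the excavator on Mar 28, 2005 vs pretreatment is complete on Jan 7, 2005. Earlier: pretreatment is complete.

Pretreatment is complete — Jan 7, 2005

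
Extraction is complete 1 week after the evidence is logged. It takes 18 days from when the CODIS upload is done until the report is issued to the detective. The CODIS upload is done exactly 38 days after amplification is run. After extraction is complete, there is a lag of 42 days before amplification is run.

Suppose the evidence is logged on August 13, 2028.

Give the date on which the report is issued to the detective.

The evidence is logged: Aug 13, 2028.
Extraction is complete: Aug 13, 2028 + 1 week = Aug 20, 2028.
Amplification is run: Aug 20, 2028 + 42 days = Oct 1, 2028.
The CODIS upload is done: Oct 1, 2028 + 38 days = Nov 8, 2028.
The report is issued to the detective: Nov 8, 2028 + 18 days = Nov 26, 2028.

November 26, 2028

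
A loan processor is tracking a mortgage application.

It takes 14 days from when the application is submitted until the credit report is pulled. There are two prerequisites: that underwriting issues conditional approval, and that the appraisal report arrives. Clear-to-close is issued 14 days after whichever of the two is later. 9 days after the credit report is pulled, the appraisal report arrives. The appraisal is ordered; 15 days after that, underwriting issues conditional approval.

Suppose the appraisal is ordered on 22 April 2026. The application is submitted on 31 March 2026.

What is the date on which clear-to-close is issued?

21 May 2026

The appraisal is ordered: Apr 22, 2026.
Underwriting issues conditional approval: Apr 22, 2026 + 15 days = May 7, 2026.
The application is submitted: Mar 31, 2026.
The credit report is pulled: Mar 31, 2026 + 14 days = Apr 14, 2026.
The appraisal report arrives: Apr 14, 2026 + 9 days = Apr 23, 2026.
Both prerequisites met — underwriting issues conditional approval (May 7, 2026), the appraisal report arrives (Apr 23, 2026); the later is May 7, 2026.
Clear-to-close is issued: May 7, 2026 + 14 days = May 21, 2026.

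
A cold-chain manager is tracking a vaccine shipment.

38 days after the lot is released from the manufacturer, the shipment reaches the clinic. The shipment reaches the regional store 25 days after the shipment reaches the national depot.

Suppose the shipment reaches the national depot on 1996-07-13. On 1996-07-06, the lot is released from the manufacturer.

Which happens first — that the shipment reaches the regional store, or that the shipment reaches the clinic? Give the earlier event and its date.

The shipment reaches the national depot: Jul 13, 1996.
The shipment reaches the regional store: Jul 13, 1996 + 25 days = Aug 7, 1996.
The lot is released from the manufacturer: Jul 6, 1996.
The shipment reaches the clinic: Jul 6, 1996 + 38 days = Aug 13, 1996.
Comparing: the shipment reaches the regional store on Aug 7, 1996 vs the shipment reaches the clinic on Aug 13, 1996. Earlier: the shipment reaches the regional store.

The shipment reaches the regional store — 1996-08-07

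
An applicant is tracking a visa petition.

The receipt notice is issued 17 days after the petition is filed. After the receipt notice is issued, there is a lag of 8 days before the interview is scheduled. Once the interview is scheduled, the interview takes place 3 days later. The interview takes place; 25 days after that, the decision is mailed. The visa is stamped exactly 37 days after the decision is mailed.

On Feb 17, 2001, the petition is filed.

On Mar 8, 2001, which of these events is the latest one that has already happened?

The petition is filed: Feb 17, 2001.
The receipt notice is issued: Feb 17, 2001 + 17 days = Mar 6, 2001.
The interview is scheduled: Mar 6, 2001 + 8 days = Mar 14, 2001.
The interview takes place: Mar 14, 2001 + 3 days = Mar 17, 2001.
The decision is mailed: Mar 17, 2001 + 25 days = Apr 11, 2001.
The visa is stamped: Apr 11, 2001 + 37 days = May 18, 2001.
Mar 8, 2001 falls between when the receipt notice is issued (Mar 6, 2001) and when the interview is scheduled (Mar 14, 2001).

The receipt notice is issued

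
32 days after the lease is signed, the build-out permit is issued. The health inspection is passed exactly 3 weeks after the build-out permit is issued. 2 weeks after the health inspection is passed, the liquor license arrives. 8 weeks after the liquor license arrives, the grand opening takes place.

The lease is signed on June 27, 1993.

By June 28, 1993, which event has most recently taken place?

The lease is signed

The lease is signed: Jun 27, 1993.
The build-out permit is issued: Jun 27, 1993 + 32 days = Jul 29, 1993.
The health inspection is passed: Jul 29, 1993 + 3 weeks = Aug 19, 1993.
The liquor license arrives: Aug 19, 1993 + 2 weeks = Sep 2, 1993.
The grand opening takes place: Sep 2, 1993 + 8 weeks = Oct 28, 1993.
Jun 28, 1993 falls between when the lease is signed (Jun 27, 1993) and when the build-out permit is issued (Jul 29, 1993).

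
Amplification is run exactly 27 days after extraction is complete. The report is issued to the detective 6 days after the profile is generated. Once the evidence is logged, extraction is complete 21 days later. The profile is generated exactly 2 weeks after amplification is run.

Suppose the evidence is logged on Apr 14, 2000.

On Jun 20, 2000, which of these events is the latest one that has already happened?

The evidence is logged: Apr 14, 2000.
Extraction is complete: Apr 14, 2000 + 21 days = May 5, 2000.
Amplification is run: May 5, 2000 + 27 days = Jun 1, 2000.
The profile is generated: Jun 1, 2000 + 2 weeks = Jun 15, 2000.
The report is issued to the detective: Jun 15, 2000 + 6 days = Jun 21, 2000.
Jun 20, 2000 falls between when the profile is generated (Jun 15, 2000) and when the report is issued to the detective (Jun 21, 2000).

The profile is generated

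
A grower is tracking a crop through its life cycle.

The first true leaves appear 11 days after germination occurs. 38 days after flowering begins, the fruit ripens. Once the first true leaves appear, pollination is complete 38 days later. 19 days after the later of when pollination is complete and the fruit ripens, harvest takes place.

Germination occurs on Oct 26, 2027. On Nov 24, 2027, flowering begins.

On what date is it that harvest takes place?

Jan 20, 2028

Germination occurs: Oct 26, 2027.
The first true leaves appear: Oct 26, 2027 + 11 days = Nov 6, 2027.
Pollination is complete: Nov 6, 2027 + 38 days = Dec 14, 2027.
Flowering begins: Nov 24, 2027.
The fruit ripens: Nov 24, 2027 + 38 days = Jan 1, 2028.
Both prerequisites met — pollination is complete (Dec 14, 2027), the fruit ripens (Jan 1, 2028); the later is Jan 1, 2028.
Harvest takes place: Jan 1, 2028 + 19 days = Jan 20, 2028.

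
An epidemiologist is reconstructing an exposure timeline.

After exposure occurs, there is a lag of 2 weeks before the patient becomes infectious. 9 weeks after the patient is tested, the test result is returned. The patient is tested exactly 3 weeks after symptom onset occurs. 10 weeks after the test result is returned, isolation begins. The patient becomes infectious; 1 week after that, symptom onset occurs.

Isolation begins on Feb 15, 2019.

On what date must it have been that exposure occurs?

Aug 24, 2018

Isolation begins: Feb 15, 2019.
The test result is returned: Feb 15, 2019 − 10 weeks = Dec 7, 2018.
The patient is tested: Dec 7, 2018 − 9 weeks = Oct 5, 2018.
Symptom onset occurs: Oct 5, 2018 − 3 weeks = Sep 14, 2018.
The patient becomes infectious: Sep 14, 2018 − 1 week = Sep 7, 2018.
Exposure occurs: Sep 7, 2018 − 2 weeks = Aug 24, 2018.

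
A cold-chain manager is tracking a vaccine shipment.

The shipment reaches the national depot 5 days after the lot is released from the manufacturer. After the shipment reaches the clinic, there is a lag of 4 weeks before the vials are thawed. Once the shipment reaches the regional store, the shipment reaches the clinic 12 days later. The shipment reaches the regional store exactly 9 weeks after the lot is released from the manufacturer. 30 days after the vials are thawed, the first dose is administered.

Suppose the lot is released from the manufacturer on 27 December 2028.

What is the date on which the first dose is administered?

9 May 2029

The lot is released from the manufacturer: Dec 27, 2028.
The shipment reaches the regional store: Dec 27, 2028 + 9 weeks = Feb 28, 2029.
The shipment reaches the clinic: Feb 28, 2029 + 12 days = Mar 12, 2029.
The vials are thawed: Mar 12, 2029 + 4 weeks = Apr 9, 2029.
The first dose is administered: Apr 9, 2029 + 30 days = May 9, 2029.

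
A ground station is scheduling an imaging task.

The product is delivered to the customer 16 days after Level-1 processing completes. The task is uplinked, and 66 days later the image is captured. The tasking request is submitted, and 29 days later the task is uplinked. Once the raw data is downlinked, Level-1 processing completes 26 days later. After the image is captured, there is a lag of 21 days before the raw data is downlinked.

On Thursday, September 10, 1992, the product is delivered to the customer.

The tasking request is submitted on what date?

Sunday, April 5, 1992

The product is delivered to the customer: Sep 10, 1992.
Level-1 processing completes: Sep 10, 1992 − 16 days = Aug 25, 1992.
The raw data is downlinked: Aug 25, 1992 − 26 days = Jul 30, 1992.
The image is captured: Jul 30, 1992 − 21 days = Jul 9, 1992.
The task is uplinked: Jul 9, 1992 − 66 days = May 4, 1992.
The tasking request is submitted: May 4, 1992 − 29 days = Apr 5, 1992.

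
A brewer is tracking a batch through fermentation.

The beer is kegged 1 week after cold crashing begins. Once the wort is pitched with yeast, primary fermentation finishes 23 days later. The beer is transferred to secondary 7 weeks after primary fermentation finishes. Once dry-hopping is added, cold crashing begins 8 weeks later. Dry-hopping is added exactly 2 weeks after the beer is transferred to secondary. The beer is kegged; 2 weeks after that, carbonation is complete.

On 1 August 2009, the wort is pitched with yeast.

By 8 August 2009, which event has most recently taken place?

The wort is pitched with yeast

The wort is pitched with yeast: Aug 1, 2009.
Primary fermentation finishes: Aug 1, 2009 + 23 days = Aug 24, 2009.
The beer is transferred to secondary: Aug 24, 2009 + 7 weeks = Oct 12, 2009.
Dry-hopping is added: Oct 12, 2009 + 2 weeks = Oct 26, 2009.
Cold crashing begins: Oct 26, 2009 + 8 weeks = Dec 21, 2009.
The beer is kegged: Dec 21, 2009 + 1 week = Dec 28, 2009.
Carbonation is complete: Dec 28, 2009 + 2 weeks = Jan 11, 2010.
Aug 8, 2009 falls between when the wort is pitched with yeast (Aug 1, 2009) and when primary fermentation finishes (Aug 24, 2009).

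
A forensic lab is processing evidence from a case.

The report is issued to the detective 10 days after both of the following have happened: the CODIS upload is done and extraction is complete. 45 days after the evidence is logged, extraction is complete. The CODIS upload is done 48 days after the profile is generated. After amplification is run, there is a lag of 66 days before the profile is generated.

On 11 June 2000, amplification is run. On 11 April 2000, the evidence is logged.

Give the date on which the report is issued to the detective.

Amplification is run: Jun 11, 2000.
The profile is generated: Jun 11, 2000 + 66 days = Aug 16, 2000.
The CODIS upload is done: Aug 16, 2000 + 48 days = Oct 3, 2000.
The evidence is logged: Apr 11, 2000.
Extraction is complete: Apr 11, 2000 + 45 days = May 26, 2000.
Both prerequisites met — the CODIS upload is done (Oct 3, 2000), extraction is complete (May 26, 2000); the later is Oct 3, 2000.
The report is issued to the detective: Oct 3, 2000 + 10 days = Oct 13, 2000.

13 October 2000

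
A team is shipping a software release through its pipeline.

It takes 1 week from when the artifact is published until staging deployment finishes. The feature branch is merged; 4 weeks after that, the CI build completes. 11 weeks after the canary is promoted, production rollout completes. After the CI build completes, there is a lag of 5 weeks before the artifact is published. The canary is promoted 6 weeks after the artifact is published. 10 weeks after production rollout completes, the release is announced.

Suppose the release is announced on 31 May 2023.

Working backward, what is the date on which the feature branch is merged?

The release is announced: May 31, 2023.
Production rollout completes: May 31, 2023 − 10 weeks = Mar 22, 2023.
The canary is promoted: Mar 22, 2023 − 11 weeks = Jan 4, 2023.
The artifact is published: Jan 4, 2023 − 6 weeks = Nov 23, 2022.
The CI build completes: Nov 23, 2022 − 5 weeks = Oct 19, 2022.
The feature branch is merged: Oct 19, 2022 − 4 weeks = Sep 21, 2022.

21 September 2022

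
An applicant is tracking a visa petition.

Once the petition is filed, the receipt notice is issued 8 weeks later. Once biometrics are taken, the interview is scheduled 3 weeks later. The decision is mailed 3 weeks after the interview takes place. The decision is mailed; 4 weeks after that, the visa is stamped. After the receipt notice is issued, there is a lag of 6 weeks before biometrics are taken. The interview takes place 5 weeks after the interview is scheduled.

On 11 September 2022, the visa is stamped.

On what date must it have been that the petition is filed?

20 February 2022

The visa is stamped: Sep 11, 2022.
The decision is mailed: Sep 11, 2022 − 4 weeks = Aug 14, 2022.
The interview takes place: Aug 14, 2022 − 3 weeks = Jul 24, 2022.
The interview is scheduled: Jul 24, 2022 − 5 weeks = Jun 19, 2022.
Biometrics are taken: Jun 19, 2022 − 3 weeks = May 29, 2022.
The receipt notice is issued: May 29, 2022 − 6 weeks = Apr 17, 2022.
The petition is filed: Apr 17, 2022 − 8 weeks = Feb 20, 2022.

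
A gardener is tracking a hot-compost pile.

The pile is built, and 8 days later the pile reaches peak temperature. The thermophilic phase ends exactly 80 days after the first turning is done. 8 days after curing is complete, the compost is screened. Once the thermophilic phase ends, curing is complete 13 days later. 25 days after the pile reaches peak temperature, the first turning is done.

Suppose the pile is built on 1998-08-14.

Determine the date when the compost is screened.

The pile is built: Aug 14, 1998.
The pile reaches peak temperature: Aug 14, 1998 + 8 days = Aug 22, 1998.
The first turning is done: Aug 22, 1998 + 25 days = Sep 16, 1998.
The thermophilic phase ends: Sep 16, 1998 + 80 days = Dec 5, 1998.
Curing is complete: Dec 5, 1998 + 13 days = Dec 18, 1998.
The compost is screened: Dec 18, 1998 + 8 days = Dec 26, 1998.

1998-12-26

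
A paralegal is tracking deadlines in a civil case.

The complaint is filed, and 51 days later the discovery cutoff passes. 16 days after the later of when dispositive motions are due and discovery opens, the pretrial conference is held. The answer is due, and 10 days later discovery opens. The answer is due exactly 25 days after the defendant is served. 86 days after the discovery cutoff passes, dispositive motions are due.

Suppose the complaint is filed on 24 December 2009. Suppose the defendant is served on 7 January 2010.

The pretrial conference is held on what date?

The complaint is filed: Dec 24, 2009.
The discovery cutoff passes: Dec 24, 2009 + 51 days = Feb 13, 2010.
Dispositive motions are due: Feb 13, 2010 + 86 days = May 10, 2010.
The defendant is served: Jan 7, 2010.
The answer is due: Jan 7, 2010 + 25 days = Feb 1, 2010.
Discovery opens: Feb 1, 2010 + 10 days = Feb 11, 2010.
Both prerequisites met — dispositive motions are due (May 10, 2010), discovery opens (Feb 11, 2010); the later is May 10, 2010.
The pretrial conference is held: May 10, 2010 + 16 days = May 26, 2010.

26 May 2010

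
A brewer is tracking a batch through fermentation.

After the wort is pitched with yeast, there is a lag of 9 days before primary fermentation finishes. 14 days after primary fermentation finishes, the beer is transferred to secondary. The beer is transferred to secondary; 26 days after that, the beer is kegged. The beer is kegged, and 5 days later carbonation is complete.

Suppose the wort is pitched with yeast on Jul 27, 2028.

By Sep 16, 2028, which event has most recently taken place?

The beer is kegged

The wort is pitched with yeast: Jul 27, 2028.
Primary fermentation finishes: Jul 27, 2028 + 9 days = Aug 5, 2028.
The beer is transferred to secondary: Aug 5, 2028 + 14 days = Aug 19, 2028.
The beer is kegged: Aug 19, 2028 + 26 days = Sep 14, 2028.
Carbonation is complete: Sep 14, 2028 + 5 days = Sep 19, 2028.
Sep 16, 2028 falls between when the beer is kegged (Sep 14, 2028) and when carbonation is complete (Sep 19, 2028).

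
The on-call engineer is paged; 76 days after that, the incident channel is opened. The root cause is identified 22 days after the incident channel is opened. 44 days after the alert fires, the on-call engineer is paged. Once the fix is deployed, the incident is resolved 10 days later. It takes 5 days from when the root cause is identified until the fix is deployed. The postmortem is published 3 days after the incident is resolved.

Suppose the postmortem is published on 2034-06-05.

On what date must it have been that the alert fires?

2033-12-27

The postmortem is published: Jun 5, 2034.
The incident is resolved: Jun 5, 2034 − 3 days = Jun 2, 2034.
The fix is deployed: Jun 2, 2034 − 10 days = May 23, 2034.
The root cause is identified: May 23, 2034 − 5 days = May 18, 2034.
The incident channel is opened: May 18, 2034 − 22 days = Apr 26, 2034.
The on-call engineer is paged: Apr 26, 2034 − 76 days = Feb 9, 2034.
The alert fires: Feb 9, 2034 − 44 days = Dec 27, 2033.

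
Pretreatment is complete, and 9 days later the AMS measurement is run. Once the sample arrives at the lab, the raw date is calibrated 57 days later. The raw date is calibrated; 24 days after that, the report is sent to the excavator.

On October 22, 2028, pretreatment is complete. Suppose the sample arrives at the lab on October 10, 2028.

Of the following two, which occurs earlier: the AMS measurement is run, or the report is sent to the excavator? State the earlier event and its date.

The AMS measurement is run — October 31, 2028

Pretreatment is complete: Oct 22, 2028.
The AMS measurement is run: Oct 22, 2028 + 9 days = Oct 31, 2028.
The sample arrives at the lab: Oct 10, 2028.
The raw date is calibrated: Oct 10, 2028 + 57 days = Dec 6, 2028.
The report is sent to the excavator: Dec 6, 2028 + 24 days = Dec 30, 2028.
Comparing: the AMS measurement is run on Oct 31, 2028 vs the report is sent to the excavator on Dec 30, 2028. Earlier: the AMS measurement is run.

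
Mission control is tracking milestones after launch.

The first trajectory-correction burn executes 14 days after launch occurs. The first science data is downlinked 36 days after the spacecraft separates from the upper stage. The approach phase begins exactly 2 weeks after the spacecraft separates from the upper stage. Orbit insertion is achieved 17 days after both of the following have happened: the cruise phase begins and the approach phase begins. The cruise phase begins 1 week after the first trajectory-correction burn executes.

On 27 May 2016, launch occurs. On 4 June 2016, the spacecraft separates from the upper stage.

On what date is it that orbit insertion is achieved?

Launch occurs: May 27, 2016.
The first trajectory-correction burn executes: May 27, 2016 + 14 days = Jun 10, 2016.
The cruise phase begins: Jun 10, 2016 + 1 week = Jun 17, 2016.
The spacecraft separates from the upper stage: Jun 4, 2016.
The approach phase begins: Jun 4, 2016 + 2 weeks = Jun 18, 2016.
Both prerequisites met — the cruise phase begins (Jun 17, 2016), the approach phase begins (Jun 18, 2016); the later is Jun 18, 2016.
Orbit insertion is achieved: Jun 18, 2016 + 17 days = Jul 5, 2016.

5 July 2016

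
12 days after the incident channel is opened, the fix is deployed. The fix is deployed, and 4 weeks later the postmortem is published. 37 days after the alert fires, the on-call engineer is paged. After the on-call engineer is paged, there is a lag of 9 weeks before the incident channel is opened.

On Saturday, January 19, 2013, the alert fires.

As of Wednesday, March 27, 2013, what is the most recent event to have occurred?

The on-call engineer is paged

The alert fires: Jan 19, 2013.
The on-call engineer is paged: Jan 19, 2013 + 37 days = Feb 25, 2013.
The incident channel is opened: Feb 25, 2013 + 9 weeks = Apr 29, 2013.
The fix is deployed: Apr 29, 2013 + 12 days = May 11, 2013.
The postmortem is published: May 11, 2013 + 4 weeks = Jun 8, 2013.
Mar 27, 2013 falls between when the on-call engineer is paged (Feb 25, 2013) and when the incident channel is opened (Apr 29, 2013).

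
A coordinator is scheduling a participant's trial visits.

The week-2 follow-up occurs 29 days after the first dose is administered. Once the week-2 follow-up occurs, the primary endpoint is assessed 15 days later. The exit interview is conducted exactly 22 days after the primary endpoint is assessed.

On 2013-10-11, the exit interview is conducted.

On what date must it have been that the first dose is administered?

The exit interview is conducted: Oct 11, 2013.
The primary endpoint is assessed: Oct 11, 2013 − 22 days = Sep 19, 2013.
The week-2 follow-up occurs: Sep 19, 2013 − 15 days = Sep 4, 2013.
The first dose is administered: Sep 4, 2013 − 29 days = Aug 6, 2013.

2013-08-06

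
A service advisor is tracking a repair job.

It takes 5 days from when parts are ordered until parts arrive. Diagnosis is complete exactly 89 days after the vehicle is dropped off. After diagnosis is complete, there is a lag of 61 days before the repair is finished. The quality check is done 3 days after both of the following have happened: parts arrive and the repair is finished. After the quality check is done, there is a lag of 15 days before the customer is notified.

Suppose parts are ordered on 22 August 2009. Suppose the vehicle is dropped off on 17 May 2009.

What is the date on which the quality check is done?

Parts are ordered: Aug 22, 2009.
Parts arrive: Aug 22, 2009 + 5 days = Aug 27, 2009.
The vehicle is dropped off: May 17, 2009.
Diagnosis is complete: May 17, 2009 + 89 days = Aug 14, 2009.
The repair is finished: Aug 14, 2009 + 61 days = Oct 14, 2009.
Both prerequisites met — parts arrive (Aug 27, 2009), the repair is finished (Oct 14, 2009); the later is Oct 14, 2009.
The quality check is done: Oct 14, 2009 + 3 days = Oct 17, 2009.

17 October 2009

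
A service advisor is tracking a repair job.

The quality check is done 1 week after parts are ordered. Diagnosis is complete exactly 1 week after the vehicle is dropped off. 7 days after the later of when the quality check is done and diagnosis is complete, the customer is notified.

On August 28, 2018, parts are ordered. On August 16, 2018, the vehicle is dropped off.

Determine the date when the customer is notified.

Parts are ordered: Aug 28, 2018.
The quality check is done: Aug 28, 2018 + 1 week = Sep 4, 2018.
The vehicle is dropped off: Aug 16, 2018.
Diagnosis is complete: Aug 16, 2018 + 1 week = Aug 23, 2018.
Both prerequisites met — the quality check is done (Sep 4, 2018), diagnosis is complete (Aug 23, 2018); the later is Sep 4, 2018.
The customer is notified: Sep 4, 2018 + 7 days = Sep 11, 2018.

September 11, 2018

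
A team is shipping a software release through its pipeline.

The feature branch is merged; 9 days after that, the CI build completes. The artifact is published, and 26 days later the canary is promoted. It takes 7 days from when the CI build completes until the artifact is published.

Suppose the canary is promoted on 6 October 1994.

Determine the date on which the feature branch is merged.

The canary is promoted: Oct 6, 1994.
The artifact is published: Oct 6, 1994 − 26 days = Sep 10, 1994.
The CI build completes: Sep 10, 1994 − 7 days = Sep 3, 1994.
The feature branch is merged: Sep 3, 1994 − 9 days = Aug 25, 1994.

25 August 1994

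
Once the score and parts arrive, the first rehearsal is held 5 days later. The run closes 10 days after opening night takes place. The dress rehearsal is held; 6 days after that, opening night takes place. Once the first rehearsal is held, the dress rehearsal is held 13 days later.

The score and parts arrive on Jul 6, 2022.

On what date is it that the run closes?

Aug 9, 2022

The score and parts arrive: Jul 6, 2022.
The first rehearsal is held: Jul 6, 2022 + 5 days = Jul 11, 2022.
The dress rehearsal is held: Jul 11, 2022 + 13 days = Jul 24, 2022.
Opening night takes place: Jul 24, 2022 + 6 days = Jul 30, 2022.
The run closes: Jul 30, 2022 + 10 days = Aug 9, 2022.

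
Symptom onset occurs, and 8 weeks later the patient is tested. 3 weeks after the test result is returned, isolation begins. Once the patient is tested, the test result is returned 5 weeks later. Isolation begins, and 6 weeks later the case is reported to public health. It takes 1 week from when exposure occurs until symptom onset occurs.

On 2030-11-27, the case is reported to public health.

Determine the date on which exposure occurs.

The case is reported to public health: Nov 27, 2030.
Isolation begins: Nov 27, 2030 − 6 weeks = Oct 16, 2030.
The test result is returned: Oct 16, 2030 − 3 weeks = Sep 25, 2030.
The patient is tested: Sep 25, 2030 − 5 weeks = Aug 21, 2030.
Symptom onset occurs: Aug 21, 2030 − 8 weeks = Jun 26, 2030.
Exposure occurs: Jun 26, 2030 − 1 week = Jun 19, 2030.

2030-06-19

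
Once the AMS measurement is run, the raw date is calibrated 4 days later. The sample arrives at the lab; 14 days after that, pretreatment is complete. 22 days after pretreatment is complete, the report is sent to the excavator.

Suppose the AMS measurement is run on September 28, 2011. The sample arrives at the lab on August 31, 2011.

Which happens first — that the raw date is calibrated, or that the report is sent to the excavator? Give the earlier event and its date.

The AMS measurement is run: Sep 28, 2011.
The raw date is calibrated: Sep 28, 2011 + 4 days = Oct 2, 2011.
The sample arrives at the lab: Aug 31, 2011.
Pretreatment is complete: Aug 31, 2011 + 14 days = Sep 14, 2011.
The report is sent to the excavator: Sep 14, 2011 + 22 days = Oct 6, 2011.
Comparing: the raw date is calibrated on Oct 2, 2011 vs the report is sent to the excavator on Oct 6, 2011. Earlier: the raw date is calibrated.

The raw date is calibrated — October 2, 2011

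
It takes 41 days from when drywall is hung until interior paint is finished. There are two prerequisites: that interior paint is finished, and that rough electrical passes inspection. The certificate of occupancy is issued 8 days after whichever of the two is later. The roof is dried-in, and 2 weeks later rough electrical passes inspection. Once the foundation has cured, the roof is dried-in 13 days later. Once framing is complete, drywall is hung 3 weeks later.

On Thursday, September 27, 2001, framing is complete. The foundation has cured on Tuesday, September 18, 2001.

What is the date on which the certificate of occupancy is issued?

Framing is complete: Sep 27, 2001.
Drywall is hung: Sep 27, 2001 + 3 weeks = Oct 18, 2001.
Interior paint is finished: Oct 18, 2001 + 41 days = Nov 28, 2001.
The foundation has cured: Sep 18, 2001.
The roof is dried-in: Sep 18, 2001 + 13 days = Oct 1, 2001.
Rough electrical passes inspection: Oct 1, 2001 + 2 weeks = Oct 15, 2001.
Both prerequisites met — interior paint is finished (Nov 28, 2001), rough electrical passes inspection (Oct 15, 2001); the later is Nov 28, 2001.
The certificate of occupancy is issued: Nov 28, 2001 + 8 days = Dec 6, 2001.

Thursday, December 6, 2001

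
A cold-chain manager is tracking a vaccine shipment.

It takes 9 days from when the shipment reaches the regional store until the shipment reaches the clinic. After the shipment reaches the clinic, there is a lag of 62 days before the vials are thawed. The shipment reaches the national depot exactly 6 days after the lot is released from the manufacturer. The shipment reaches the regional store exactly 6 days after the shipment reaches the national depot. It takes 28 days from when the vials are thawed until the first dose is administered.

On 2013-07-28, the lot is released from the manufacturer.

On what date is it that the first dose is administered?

The lot is released from the manufacturer: Jul 28, 2013.
The shipment reaches the national depot: Jul 28, 2013 + 6 days = Aug 3, 2013.
The shipment reaches the regional store: Aug 3, 2013 + 6 days = Aug 9, 2013.
The shipment reaches the clinic: Aug 9, 2013 + 9 days = Aug 18, 2013.
The vials are thawed: Aug 18, 2013 + 62 days = Oct 19, 2013.
The first dose is administered: Oct 19, 2013 + 28 days = Nov 16, 2013.

2013-11-16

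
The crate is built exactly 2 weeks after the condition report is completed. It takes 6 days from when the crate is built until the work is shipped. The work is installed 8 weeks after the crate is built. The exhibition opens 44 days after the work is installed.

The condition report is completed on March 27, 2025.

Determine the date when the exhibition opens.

The condition report is completed: Mar 27, 2025.
The crate is built: Mar 27, 2025 + 2 weeks = Apr 10, 2025.
The work is installed: Apr 10, 2025 + 8 weeks = Jun 5, 2025.
The exhibition opens: Jun 5, 2025 + 44 days = Jul 19, 2025.

July 19, 2025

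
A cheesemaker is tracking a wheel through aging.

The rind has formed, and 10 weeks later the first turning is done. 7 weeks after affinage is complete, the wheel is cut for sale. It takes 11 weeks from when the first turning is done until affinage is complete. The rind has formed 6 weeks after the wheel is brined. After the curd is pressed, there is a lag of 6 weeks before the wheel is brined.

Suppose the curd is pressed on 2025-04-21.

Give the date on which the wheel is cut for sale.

2026-01-26

The curd is pressed: Apr 21, 2025.
The wheel is brined: Apr 21, 2025 + 6 weeks = Jun 2, 2025.
The rind has formed: Jun 2, 2025 + 6 weeks = Jul 14, 2025.
The first turning is done: Jul 14, 2025 + 10 weeks = Sep 22, 2025.
Affinage is complete: Sep 22, 2025 + 11 weeks = Dec 8, 2025.
The wheel is cut for sale: Dec 8, 2025 + 7 weeks = Jan 26, 2026.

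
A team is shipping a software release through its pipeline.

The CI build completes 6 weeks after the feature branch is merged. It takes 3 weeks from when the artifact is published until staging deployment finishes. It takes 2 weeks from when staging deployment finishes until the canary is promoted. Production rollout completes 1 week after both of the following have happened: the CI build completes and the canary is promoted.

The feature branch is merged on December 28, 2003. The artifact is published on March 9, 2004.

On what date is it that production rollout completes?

April 20, 2004

The feature branch is merged: Dec 28, 2003.
The CI build completes: Dec 28, 2003 + 6 weeks = Feb 8, 2004.
The artifact is published: Mar 9, 2004.
Staging deployment finishes: Mar 9, 2004 + 3 weeks = Mar 30, 2004.
The canary is promoted: Mar 30, 2004 + 2 weeks = Apr 13, 2004.
Both prerequisites met — the CI build completes (Feb 8, 2004), the canary is promoted (Apr 13, 2004); the later is Apr 13, 2004.
Production rollout completes: Apr 13, 2004 + 1 week = Apr 20, 2004.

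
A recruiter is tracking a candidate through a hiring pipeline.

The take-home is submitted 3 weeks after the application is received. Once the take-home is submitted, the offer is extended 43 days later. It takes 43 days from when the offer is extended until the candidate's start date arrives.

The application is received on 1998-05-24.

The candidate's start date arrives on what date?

1998-09-08

The application is received: May 24, 1998.
The take-home is submitted: May 24, 1998 + 3 weeks = Jun 14, 1998.
The offer is extended: Jun 14, 1998 + 43 days = Jul 27, 1998.
The candidate's start date arrives: Jul 27, 1998 + 43 days = Sep 8, 1998.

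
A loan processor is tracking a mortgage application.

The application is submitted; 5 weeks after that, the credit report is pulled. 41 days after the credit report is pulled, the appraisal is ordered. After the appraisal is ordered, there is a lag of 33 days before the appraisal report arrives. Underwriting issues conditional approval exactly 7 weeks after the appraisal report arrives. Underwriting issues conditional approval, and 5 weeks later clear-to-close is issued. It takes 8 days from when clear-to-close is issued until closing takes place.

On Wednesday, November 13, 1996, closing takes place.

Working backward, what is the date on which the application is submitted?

Closing takes place: Nov 13, 1996.
Clear-to-close is issued: Nov 13, 1996 − 8 days = Nov 5, 1996.
Underwriting issues conditional approval: Nov 5, 1996 − 5 weeks = Oct 1, 1996.
The appraisal report arrives: Oct 1, 1996 − 7 weeks = Aug 13, 1996.
The appraisal is ordered: Aug 13, 1996 − 33 days = Jul 11, 1996.
The credit report is pulled: Jul 11, 1996 − 41 days = May 31, 1996.
The application is submitted: May 31, 1996 − 5 weeks = Apr 26, 1996.

Friday, April 26, 1996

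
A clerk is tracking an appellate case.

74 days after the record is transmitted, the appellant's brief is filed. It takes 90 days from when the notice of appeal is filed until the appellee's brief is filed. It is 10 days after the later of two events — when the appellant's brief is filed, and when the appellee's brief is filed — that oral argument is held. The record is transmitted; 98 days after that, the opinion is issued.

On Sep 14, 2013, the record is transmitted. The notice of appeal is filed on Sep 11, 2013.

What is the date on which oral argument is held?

Dec 20, 2013

The record is transmitted: Sep 14, 2013.
The appellant's brief is filed: Sep 14, 2013 + 74 days = Nov 27, 2013.
The notice of appeal is filed: Sep 11, 2013.
The appellee's brief is filed: Sep 11, 2013 + 90 days = Dec 10, 2013.
Both prerequisites met — the appellant's brief is filed (Nov 27, 2013), the appellee's brief is filed (Dec 10, 2013); the later is Dec 10, 2013.
Oral argument is held: Dec 10, 2013 + 10 days = Dec 20, 2013.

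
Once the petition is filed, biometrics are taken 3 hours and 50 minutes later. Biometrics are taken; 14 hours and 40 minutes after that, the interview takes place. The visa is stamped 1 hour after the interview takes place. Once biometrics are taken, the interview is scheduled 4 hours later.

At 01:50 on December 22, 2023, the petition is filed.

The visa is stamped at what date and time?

The petition is filed: 01:50 Dec 22, 2023.
Biometrics are taken: 01:50 Dec 22, 2023 + 3h50m = 05:40 Dec 22, 2023.
The interview takes place: 05:40 Dec 22, 2023 + 14h40m = 20:20 Dec 22, 2023.
The visa is stamped: 20:20 Dec 22, 2023 + 1h = 21:20 Dec 22, 2023.

21:20 on December 22, 2023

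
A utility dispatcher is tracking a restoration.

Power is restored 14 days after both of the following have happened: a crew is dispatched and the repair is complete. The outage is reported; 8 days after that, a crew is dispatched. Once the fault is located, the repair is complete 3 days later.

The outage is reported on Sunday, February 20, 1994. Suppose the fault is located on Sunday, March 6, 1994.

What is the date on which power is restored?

Wednesday, March 23, 1994

The outage is reported: Feb 20, 1994.
A crew is dispatched: Feb 20, 1994 + 8 days = Feb 28, 1994.
The fault is located: Mar 6, 1994.
The repair is complete: Mar 6, 1994 + 3 days = Mar 9, 1994.
Both prerequisites met — a crew is dispatched (Feb 28, 1994), the repair is complete (Mar 9, 1994); the later is Mar 9, 1994.
Power is restored: Mar 9, 1994 + 14 days = Mar 23, 1994.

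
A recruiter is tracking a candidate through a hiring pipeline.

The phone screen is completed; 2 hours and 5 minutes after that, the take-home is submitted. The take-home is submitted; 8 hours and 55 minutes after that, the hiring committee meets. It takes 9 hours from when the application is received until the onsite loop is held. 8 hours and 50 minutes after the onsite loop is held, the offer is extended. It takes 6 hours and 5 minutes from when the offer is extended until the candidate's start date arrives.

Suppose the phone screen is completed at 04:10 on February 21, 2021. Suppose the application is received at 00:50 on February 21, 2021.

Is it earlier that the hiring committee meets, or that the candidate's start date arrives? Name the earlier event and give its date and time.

The hiring committee meets — 15:10 on February 21, 2021

The phone screen is completed: 04:10 Feb 21, 2021.
The take-home is submitted: 04:10 Feb 21, 2021 + 2h05m = 06:15 Feb 21, 2021.
The hiring committee meets: 06:15 Feb 21, 2021 + 8h55m = 15:10 Feb 21, 2021.
The application is received: 00:50 Feb 21, 2021.
The onsite loop is held: 00:50 Feb 21, 2021 + 9h = 09:50 Feb 21, 2021.
The offer is extended: 09:50 Feb 21, 2021 + 8h50m = 18:40 Feb 21, 2021.
The candidate's start date arrives: 18:40 Feb 21, 2021 + 6h05m = 00:45 Feb 22, 2021.
Comparing: the hiring committee meets at 15:10 Feb 21, 2021 vs the candidate's start date arrives at 00:45 Feb 22, 2021. Earlier: the hiring committee meets.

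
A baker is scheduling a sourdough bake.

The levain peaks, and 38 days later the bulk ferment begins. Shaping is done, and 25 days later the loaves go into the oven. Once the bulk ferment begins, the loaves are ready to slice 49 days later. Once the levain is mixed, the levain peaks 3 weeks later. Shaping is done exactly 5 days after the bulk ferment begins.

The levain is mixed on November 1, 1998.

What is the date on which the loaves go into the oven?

January 29, 1999

The levain is mixed: Nov 1, 1998.
The levain peaks: Nov 1, 1998 + 3 weeks = Nov 22, 1998.
The bulk ferment begins: Nov 22, 1998 + 38 days = Dec 30, 1998.
Shaping is done: Dec 30, 1998 + 5 days = Jan 4, 1999.
The loaves go into the oven: Jan 4, 1999 + 25 days = Jan 29, 1999.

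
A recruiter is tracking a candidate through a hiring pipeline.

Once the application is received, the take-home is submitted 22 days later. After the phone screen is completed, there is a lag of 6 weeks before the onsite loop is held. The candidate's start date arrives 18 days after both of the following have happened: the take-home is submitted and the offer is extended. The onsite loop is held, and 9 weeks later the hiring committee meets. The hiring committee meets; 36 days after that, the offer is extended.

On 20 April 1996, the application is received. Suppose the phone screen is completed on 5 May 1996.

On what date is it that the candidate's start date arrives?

The application is received: Apr 20, 1996.
The take-home is submitted: Apr 20, 1996 + 22 days = May 12, 1996.
The phone screen is completed: May 5, 1996.
The onsite loop is held: May 5, 1996 + 6 weeks = Jun 16, 1996.
The hiring committee meets: Jun 16, 1996 + 9 weeks = Aug 18, 1996.
The offer is extended: Aug 18, 1996 + 36 days = Sep 23, 1996.
Both prerequisites met — the take-home is submitted (May 12, 1996), the offer is extended (Sep 23, 1996); the later is Sep 23, 1996.
The candidate's start date arrives: Sep 23, 1996 + 18 days = Oct 11, 1996.

11 October 1996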